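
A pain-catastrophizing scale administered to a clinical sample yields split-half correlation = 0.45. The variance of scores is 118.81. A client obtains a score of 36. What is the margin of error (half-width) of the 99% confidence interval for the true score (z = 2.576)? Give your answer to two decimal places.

SD = √118.81 = 10.9000
Spearman-Brown: r = 2(0.45) / (1 + 0.45) = 0.9000 / 1.4500 ≈ 0.6207
SEM = 10.9000 × √(1 − 0.6207) = 10.9000 × √0.3793 ≈ 10.9000 × 0.6159 ≈ 6.7131
2.576 × SEM ≈ 17.2930

17.29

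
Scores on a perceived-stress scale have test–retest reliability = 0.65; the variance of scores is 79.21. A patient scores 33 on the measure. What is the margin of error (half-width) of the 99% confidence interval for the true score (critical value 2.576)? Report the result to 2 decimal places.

σ = 79.21^(1/2) = 8.90000
The standard error of measurement is 8.90000*√(1 − 0.65000) ≈ 8.90000*0.59161 ≈ 5.26531.
Half-width = 2.576*5.26531 ≈ 13.56344

13.56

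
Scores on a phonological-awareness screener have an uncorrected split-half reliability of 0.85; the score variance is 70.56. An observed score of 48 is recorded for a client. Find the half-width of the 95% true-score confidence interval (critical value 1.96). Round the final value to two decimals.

4.69

σ = 70.56^(1/2) = 8.40000
Spearman-Brown: r = 2(0.85) / (1 + 0.85) = 1.70000 / 1.85000 ≃ 0.91892
SEM = 8.40000 · √(1 − 0.91892) = 8.40000 · √0.08108 ≃ 8.40000 · 0.28475 ≃ 2.39188
Half-width = 1.96·2.39188 ≃ 4.68808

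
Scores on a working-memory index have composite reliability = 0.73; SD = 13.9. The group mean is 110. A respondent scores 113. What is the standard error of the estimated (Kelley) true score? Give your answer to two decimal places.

6.17

SE_est = 13.90000·√[r(1 − r)] ≈ 6.17104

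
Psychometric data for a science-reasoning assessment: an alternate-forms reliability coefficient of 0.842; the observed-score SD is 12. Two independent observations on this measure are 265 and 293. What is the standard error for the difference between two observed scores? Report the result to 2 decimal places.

SEM = 12.0000 × √(1 − 0.8420) = 12.0000 × √0.1580 ≃ 12.0000 × 0.3975 ≃ 4.7699
SE_diff = √2 × SEM ≃ 6.7457

6.75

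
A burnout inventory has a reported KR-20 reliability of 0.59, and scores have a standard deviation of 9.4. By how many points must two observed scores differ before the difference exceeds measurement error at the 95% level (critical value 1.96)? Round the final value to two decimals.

The standard error of measurement is 9.400·√(1 − 0.590) ≈ 9.400·0.640 ≈ 6.019.
Standard error of the difference = 6.019·√2 ≈ 8.512
Minimum reliable difference = 1.96 · SE_diff ≈ 1.96 · 8.512 ≈ 16.684

16.68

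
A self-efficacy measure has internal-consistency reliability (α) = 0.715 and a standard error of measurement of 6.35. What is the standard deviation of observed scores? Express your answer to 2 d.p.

11.89

SD = 6.35 / √(1 − 0.715) ≃ 11.89464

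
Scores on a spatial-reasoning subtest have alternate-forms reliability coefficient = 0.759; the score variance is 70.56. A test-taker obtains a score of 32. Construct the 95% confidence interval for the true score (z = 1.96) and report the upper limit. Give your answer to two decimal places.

40.08

SD = √70.56 = 8.400
SEM = 8.400 × √(1 − 0.759) = 8.400 × √0.241 ≈ 8.400 × 0.491 ≈ 4.124
Half-width = 1.96×4.124 ≈ 8.082
Upper bound: 32 + 8.082 = 40.082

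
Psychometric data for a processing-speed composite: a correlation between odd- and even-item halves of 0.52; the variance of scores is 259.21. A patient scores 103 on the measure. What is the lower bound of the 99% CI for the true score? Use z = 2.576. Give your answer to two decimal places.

79.69

σ = 259.21^(1/2) = 16.1000
Full-length reliability (Spearman-Brown) = 2(0.52)/(1+0.52) ≈ 0.6842
The standard error of measurement is 16.1000×√(1 − 0.6842) ≈ 16.1000×0.5620 ≈ 9.0474.
Half-width = 2.576×9.0474 ≈ 23.3062
Lower bound: 103 − 23.3062 = 79.6938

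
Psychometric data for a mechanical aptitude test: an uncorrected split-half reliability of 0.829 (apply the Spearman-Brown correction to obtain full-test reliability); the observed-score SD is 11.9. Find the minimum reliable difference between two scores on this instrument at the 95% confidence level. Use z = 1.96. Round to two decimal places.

10.09

Spearman-Brown: r = 2(0.829) / (1 + 0.829) = 1.658 / 1.829 ≃ 0.907
The standard error of measurement is 11.900×√(1 − 0.907) ≃ 11.900×0.306 ≃ 3.639.
Standard error of the difference = 3.639·√2 ≃ 5.146
Minimum reliable difference = 1.96 × SE_diff ≃ 1.96 × 5.146 ≃ 10.086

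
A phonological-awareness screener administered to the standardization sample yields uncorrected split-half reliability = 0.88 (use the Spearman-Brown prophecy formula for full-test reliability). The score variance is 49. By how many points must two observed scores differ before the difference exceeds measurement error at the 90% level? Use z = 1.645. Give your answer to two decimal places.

4.11

SD = √49 ≃ 7.0000
r_full = 2·0.88 / (1 + 0.88) ≃ 0.9362
SEM = 7.0000 · √(1 − 0.9362) = 7.0000 · √0.0638 ≃ 7.0000 · 0.2526 ≃ 1.7685
SE_diff = √2 · SEM ≃ 2.5011
Minimum reliable difference = 1.645 · SE_diff ≃ 1.645 · 2.5011 ≃ 4.1142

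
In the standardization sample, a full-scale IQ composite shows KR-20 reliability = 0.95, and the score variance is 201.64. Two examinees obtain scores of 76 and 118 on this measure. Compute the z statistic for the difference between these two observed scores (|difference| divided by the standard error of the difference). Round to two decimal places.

9.35

σ = 201.64^(1/2) = 14.20000
SEM = 14.20000 × √(1 − 0.95000) = 14.20000 × √0.05000 ≈ 14.20000 × 0.22361 ≈ 3.17522
SE_diff = SEM × √2 ≈ 3.17522 × 1.41421 ≈ 4.49043
z = 42 / 4.49043 ≈ 9.35322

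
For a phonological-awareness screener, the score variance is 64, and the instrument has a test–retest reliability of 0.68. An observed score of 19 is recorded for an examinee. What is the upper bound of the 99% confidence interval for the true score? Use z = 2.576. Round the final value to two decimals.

SD = √64 ≃ 8.0000
SEM = 8.0000·√(1 − 0.6800) ≃ 4.5255
Margin = 2.576 · 4.5255 ≃ 11.6576
Upper bound: 19 + 11.6576 = 30.6576

30.66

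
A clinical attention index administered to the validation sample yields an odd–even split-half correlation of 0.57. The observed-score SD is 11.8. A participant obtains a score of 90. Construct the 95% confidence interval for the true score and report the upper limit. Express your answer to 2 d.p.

102.10

Spearman-Brown: r = 2(0.57) / (1 + 0.57) = 1.1400 / 1.5700 ≃ 0.7261
SEM = 11.8000 * √(1 − 0.7261) = 11.8000 * √0.2739 ≃ 11.8000 * 0.5233 ≃ 6.1754
1.96 * SEM ≃ 12.1038
Upper limit = 90 + 12.1038 ≃ 102.1038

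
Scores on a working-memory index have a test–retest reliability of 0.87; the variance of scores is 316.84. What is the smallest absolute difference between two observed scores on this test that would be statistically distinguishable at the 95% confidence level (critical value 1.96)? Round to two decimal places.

17.79

SD = √316.84 ≈ 17.800
SEM = 17.800×√(1 − 0.870) ≈ 6.418
SE_diff = √2 × SEM ≈ 9.076
Minimum reliable difference = 1.96 × SE_diff ≈ 1.96 × 9.076 ≈ 17.789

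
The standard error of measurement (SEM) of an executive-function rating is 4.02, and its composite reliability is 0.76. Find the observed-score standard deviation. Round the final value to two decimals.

SD = SEM / √(1 − r) = 4.02 / √0.240 ≈ 4.02 / 0.490 ≈ 8.206

8.21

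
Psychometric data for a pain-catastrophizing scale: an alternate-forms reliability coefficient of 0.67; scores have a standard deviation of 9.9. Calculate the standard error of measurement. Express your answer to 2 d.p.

5.69

SEM = 9.9000·√(1 − 0.6700) ≈ 5.6871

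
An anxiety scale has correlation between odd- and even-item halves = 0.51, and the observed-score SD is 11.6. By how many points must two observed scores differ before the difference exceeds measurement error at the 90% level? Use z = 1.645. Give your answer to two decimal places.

15.37

Full-length reliability (Spearman-Brown) = 2(0.51)/(1+0.51) ≈ 0.675
SEM = 11.600*√(1 − 0.675) ≈ 6.608
Standard error of the difference = 6.608·√2 ≈ 9.345
Minimum reliable difference = 1.645 * SE_diff ≈ 1.645 * 9.345 ≈ 15.373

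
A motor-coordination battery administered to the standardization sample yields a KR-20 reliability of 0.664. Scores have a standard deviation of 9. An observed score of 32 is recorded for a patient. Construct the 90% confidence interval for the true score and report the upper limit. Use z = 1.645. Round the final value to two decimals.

40.58

SEM = 9.000*√(1 − 0.664) ≈ 5.217
Margin = 1.645 * 5.217 ≈ 8.582
Upper limit = 32 + 8.582 ≈ 40.582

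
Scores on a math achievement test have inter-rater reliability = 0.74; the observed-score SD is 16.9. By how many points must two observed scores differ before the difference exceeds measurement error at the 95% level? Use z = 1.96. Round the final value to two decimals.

SEM = 16.900 × √(1 − 0.740) = 16.900 × √0.260 ≈ 16.900 × 0.510 ≈ 8.617
Standard error of the difference = 8.617·√2 ≈ 12.187
Smallest detectable difference = 1.96×12.187 ≈ 23.886

23.89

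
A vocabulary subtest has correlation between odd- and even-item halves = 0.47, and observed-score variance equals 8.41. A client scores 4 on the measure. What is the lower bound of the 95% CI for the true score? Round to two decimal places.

SD = √8.41 = 2.9000
r_full = 2·0.47 / (1 + 0.47) ≈ 0.6395
SEM = 2.9000·√(1 − 0.6395) ≈ 1.7413
Half-width = 1.96·1.7413 ≈ 3.4130
Lower limit = 4 − 3.4130 ≈ 0.5870

0.59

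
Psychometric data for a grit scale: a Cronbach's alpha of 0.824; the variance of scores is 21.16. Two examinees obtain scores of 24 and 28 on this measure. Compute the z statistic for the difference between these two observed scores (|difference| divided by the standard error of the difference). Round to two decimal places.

1.47

SD = √21.16 = 4.6000
SEM = 4.6000 * √(1 − 0.8240) = 4.6000 * √0.1760 ≈ 4.6000 * 0.4195 ≈ 1.9298
SE_diff = √2 * SEM ≈ 2.7292
z = |24 − 28| / 2.7292 = 4 / 2.7292 ≈ 1.4657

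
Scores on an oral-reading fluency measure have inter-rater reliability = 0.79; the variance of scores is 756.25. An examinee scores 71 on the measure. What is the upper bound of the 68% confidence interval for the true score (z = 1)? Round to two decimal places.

83.60

SD = √756.25 ≃ 27.50000
The standard error of measurement is 27.50000×√(1 − 0.79000) ≃ 27.50000×0.45826 ≃ 12.60208.
1 × SEM ≃ 12.60208
Upper limit = 71 + 12.60208 ≃ 83.60208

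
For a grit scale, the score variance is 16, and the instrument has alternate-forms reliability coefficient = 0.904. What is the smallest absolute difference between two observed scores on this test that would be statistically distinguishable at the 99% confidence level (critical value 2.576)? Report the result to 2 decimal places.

σ = 16^(1/2) = 4.00000
SEM = 4.00000 · √(1 − 0.90400) = 4.00000 · √0.09600 ≃ 4.00000 · 0.30984 ≃ 1.23935
SE_diff = √2 · SEM ≃ 1.75271
Smallest detectable difference = 2.576·1.75271 ≃ 4.51499

4.51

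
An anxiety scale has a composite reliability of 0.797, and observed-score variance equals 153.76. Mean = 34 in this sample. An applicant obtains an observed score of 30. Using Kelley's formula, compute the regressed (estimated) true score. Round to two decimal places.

30.81

T̂ = r·X + (1 − r)·M = 0.7970×30 + 0.2030×34 = 23.9100 + 6.9020 ≈ 30.8120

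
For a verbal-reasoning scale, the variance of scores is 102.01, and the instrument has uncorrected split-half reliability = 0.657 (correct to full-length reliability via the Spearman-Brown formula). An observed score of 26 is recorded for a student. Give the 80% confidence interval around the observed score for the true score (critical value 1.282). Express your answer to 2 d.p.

σ = 102.01^(1/2) = 10.1000
Full-length reliability (Spearman-Brown) = 2(0.657)/(1+0.657) ≈ 0.7930
SEM = 10.1000*√(1 − 0.7930) ≈ 4.5952
Half-width = 1.282*4.5952 ≈ 5.8911
80% CI: 26 ± 5.8911 = [20.1089, 31.8911]

[20.11, 31.89]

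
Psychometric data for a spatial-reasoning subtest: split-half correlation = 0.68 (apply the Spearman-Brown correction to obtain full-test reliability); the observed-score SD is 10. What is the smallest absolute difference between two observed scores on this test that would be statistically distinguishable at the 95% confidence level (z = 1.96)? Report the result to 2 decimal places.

12.10

r_full = 2·0.68 / (1 + 0.68) ≈ 0.8095
The standard error of measurement is 10.0000×√(1 − 0.8095) ≈ 10.0000×0.4364 ≈ 4.3644.
SE_diff = √2 × SEM ≈ 6.1721
Smallest detectable difference = 1.96×6.1721 ≈ 12.0974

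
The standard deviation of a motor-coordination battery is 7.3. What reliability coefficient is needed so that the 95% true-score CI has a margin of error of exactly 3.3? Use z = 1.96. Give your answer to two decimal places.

SEM needed = half-width / z = 3.3/1.96 ≈ 1.684
r = 1 − (1.684/7.3)² ≈ 1 − 0.053 ≈ 0.947

0.95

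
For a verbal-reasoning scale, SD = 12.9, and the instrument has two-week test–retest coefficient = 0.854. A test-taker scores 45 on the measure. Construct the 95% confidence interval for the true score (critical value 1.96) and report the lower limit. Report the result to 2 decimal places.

35.34

The standard error of measurement is 12.90000*√(1 − 0.85400) ≈ 12.90000*0.38210 ≈ 4.92908.
Margin = 1.96 * 4.92908 ≈ 9.66100
Lower limit = 45 − 9.66100 ≈ 35.33900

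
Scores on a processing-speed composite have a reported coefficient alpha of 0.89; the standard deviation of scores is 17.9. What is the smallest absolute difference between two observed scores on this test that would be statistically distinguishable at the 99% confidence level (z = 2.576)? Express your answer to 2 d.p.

SEM = 17.90000×√(1 − 0.89000) ≈ 5.93676
SE_diff = SEM × √2 ≈ 5.93676 × 1.41421 ≈ 8.39584
Smallest detectable difference = 2.576×8.39584 ≈ 21.62769

21.63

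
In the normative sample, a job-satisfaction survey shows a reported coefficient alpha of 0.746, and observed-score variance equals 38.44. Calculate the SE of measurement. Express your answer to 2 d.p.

SD = √38.44 ≃ 6.20000
SEM = 6.20000 * √(1 − 0.74600) = 6.20000 * √0.25400 ≃ 6.20000 * 0.50398 ≃ 3.12470

3.12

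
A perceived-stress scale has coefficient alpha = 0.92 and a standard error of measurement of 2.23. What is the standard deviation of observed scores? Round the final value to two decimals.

7.88

SD = SEM / √(1 − r) = 2.23 / √0.08000 ≈ 2.23 / 0.28284 ≈ 7.88424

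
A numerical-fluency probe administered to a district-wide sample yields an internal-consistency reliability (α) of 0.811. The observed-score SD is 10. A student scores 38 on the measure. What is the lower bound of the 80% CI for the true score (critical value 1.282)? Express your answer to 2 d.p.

32.43

SEM = 10.0000 × √(1 − 0.8110) = 10.0000 × √0.1890 ≈ 10.0000 × 0.4347 ≈ 4.3474
Margin = 1.282 × 4.3474 ≈ 5.5734
Lower bound: 38 − 5.5734 = 32.4266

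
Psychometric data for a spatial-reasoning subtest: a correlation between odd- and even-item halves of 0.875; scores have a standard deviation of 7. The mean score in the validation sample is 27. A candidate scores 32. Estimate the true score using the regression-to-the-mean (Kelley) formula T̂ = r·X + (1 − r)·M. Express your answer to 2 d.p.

Spearman-Brown: r = 2(0.875) / (1 + 0.875) = 1.7500 / 1.8750 ≃ 0.9333
Estimated true score = 0.9333*32 + (1 − 0.9333)*27 ≃ 31.6667

31.67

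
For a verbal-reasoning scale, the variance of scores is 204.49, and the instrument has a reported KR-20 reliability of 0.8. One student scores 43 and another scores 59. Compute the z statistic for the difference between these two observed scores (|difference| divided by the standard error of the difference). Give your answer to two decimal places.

1.77

SD = √204.49 ≈ 14.3000
The standard error of measurement is 14.3000*√(1 − 0.8000) ≈ 14.3000*0.4472 ≈ 6.3952.
SE_diff = SEM * √2 ≈ 6.3952 * 1.4142 ≈ 9.0441
z = |43 − 59| / 9.0441 = 16 / 9.0441 ≈ 1.7691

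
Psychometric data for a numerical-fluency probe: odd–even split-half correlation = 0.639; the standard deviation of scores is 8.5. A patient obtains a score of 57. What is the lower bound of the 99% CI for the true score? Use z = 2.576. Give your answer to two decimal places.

r_full = 2·0.639 / (1 + 0.639) ≈ 0.780
SEM = 8.500·√(1 − 0.780) ≈ 3.989
2.576 · SEM ≈ 10.276
Lower limit = 57 − 10.276 ≈ 46.724

46.72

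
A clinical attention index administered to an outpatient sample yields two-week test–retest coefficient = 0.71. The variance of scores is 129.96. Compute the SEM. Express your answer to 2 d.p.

SD = √129.96 = 11.4000
SEM = 11.4000 × √(1 − 0.7100) = 11.4000 × √0.2900 ≈ 11.4000 × 0.5385 ≈ 6.1391

6.14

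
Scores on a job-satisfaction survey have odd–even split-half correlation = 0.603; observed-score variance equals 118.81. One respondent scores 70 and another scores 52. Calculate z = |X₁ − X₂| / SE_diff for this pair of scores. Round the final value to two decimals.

2.35

SD = √118.81 ≈ 10.900
Full-length reliability (Spearman-Brown) = 2(0.603)/(1+0.603) ≈ 0.752
SEM = 10.900 · √(1 − 0.752) = 10.900 · √0.248 ≈ 10.900 · 0.498 ≈ 5.424
Standard error of the difference = 5.424·√2 ≈ 7.671
z = |70 − 52| / 7.671 = 18 / 7.671 ≈ 2.346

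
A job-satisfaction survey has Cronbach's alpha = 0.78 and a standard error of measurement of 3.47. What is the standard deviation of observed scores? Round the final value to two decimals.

7.40

SD = 3.47 / √(1 − 0.78) ≈ 7.3981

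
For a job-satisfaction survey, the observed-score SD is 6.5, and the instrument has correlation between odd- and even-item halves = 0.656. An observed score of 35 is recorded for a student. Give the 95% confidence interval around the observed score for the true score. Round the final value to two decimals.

[29.19, 40.81]

Full-length reliability (Spearman-Brown) = 2(0.656)/(1+0.656) ≈ 0.792
SEM = 6.500 × √(1 − 0.792) = 6.500 × √0.208 ≈ 6.500 × 0.456 ≈ 2.963
Half-width = 1.96×2.963 ≈ 5.807
Interval: (29.193, 40.807)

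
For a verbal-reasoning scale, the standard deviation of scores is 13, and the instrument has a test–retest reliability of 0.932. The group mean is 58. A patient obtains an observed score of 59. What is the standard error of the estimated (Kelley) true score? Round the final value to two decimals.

SE_est = SD · √(r(1 − r)) = 13.0000 · √0.0634 ≈ 13.0000 · 0.2517 ≈ 3.2727

3.27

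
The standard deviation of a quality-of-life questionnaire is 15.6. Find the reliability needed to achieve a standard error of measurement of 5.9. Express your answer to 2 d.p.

0.86

r = 1 − (SEM / SD)² = 1 − (5.9000 / 15.6)² ≈ 1 − 0.1430 ≈ 0.8570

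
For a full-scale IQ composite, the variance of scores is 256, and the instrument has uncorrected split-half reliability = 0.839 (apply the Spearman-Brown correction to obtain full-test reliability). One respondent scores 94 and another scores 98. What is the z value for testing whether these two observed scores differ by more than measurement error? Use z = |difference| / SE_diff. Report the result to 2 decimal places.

0.60

σ = 256^(1/2) = 16.0000
r_full = 2·0.839 / (1 + 0.839) ≃ 0.9125
SEM = 16.0000 · √(1 − 0.9125) = 16.0000 · √0.0875 ≃ 16.0000 · 0.2959 ≃ 4.7342
SE_diff = √2 · SEM ≃ 6.6951
z = 4 / 6.6951 ≃ 0.5975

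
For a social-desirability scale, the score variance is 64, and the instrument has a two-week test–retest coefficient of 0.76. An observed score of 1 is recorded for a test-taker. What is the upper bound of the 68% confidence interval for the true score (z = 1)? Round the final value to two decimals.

4.92

SD = √64 = 8.00000
SEM = 8.00000 · √(1 − 0.76000) = 8.00000 · √0.24000 ≈ 8.00000 · 0.48990 ≈ 3.91918
Margin = 1 · 3.91918 ≈ 3.91918
Upper bound: 1 + 3.91918 = 4.91918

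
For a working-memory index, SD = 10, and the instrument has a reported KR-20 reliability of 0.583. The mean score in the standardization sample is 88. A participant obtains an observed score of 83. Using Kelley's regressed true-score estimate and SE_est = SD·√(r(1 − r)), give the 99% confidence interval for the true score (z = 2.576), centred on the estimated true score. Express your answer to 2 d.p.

T̂ = r·X + (1 − r)·M = 0.583*83 + 0.417*88 = 48.389 + 36.696 ≈ 85.085
SE_est = SD * √(r(1 − r)) = 10.000 * √0.243 ≈ 10.000 * 0.493 ≈ 4.931
CI = 85.085 ± 2.576 * 4.931 → [72.384, 97.786]

[72.38, 97.79]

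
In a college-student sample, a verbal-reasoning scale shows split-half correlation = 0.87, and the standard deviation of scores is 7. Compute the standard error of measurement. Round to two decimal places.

r_full = 2·0.87 / (1 + 0.87) ≈ 0.930
SEM = 7.000×√(1 − 0.930) ≈ 1.846

1.85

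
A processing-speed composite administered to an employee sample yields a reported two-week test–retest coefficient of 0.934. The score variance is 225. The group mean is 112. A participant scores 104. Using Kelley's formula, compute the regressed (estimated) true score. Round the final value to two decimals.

T̂ = 0.934(104) + 0.066(112) ≃ 104.528

104.53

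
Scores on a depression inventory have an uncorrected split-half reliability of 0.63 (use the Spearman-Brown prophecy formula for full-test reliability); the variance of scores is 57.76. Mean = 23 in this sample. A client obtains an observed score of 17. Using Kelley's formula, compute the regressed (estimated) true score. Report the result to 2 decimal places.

18.36

Full-length reliability (Spearman-Brown) = 2(0.63)/(1+0.63) ≈ 0.77301
T̂ = 0.77301(17) + 0.22699(23) ≈ 18.36196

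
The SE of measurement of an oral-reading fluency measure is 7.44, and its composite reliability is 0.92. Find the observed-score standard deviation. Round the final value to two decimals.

SD = 7.44 / √(1 − 0.92) ≈ 26.3044

26.30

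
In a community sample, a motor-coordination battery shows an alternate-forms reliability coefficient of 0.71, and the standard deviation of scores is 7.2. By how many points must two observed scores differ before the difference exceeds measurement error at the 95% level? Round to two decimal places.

10.75

SEM = 7.200·√(1 − 0.710) ≈ 3.877
SE_diff = √2 · SEM ≈ 5.483
Smallest detectable difference = 1.96·5.483 ≈ 10.747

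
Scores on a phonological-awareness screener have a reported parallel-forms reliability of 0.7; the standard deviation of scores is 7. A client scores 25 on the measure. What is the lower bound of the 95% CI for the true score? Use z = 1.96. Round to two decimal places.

SEM = 7.0000 × √(1 − 0.7000) = 7.0000 × √0.3000 ≃ 7.0000 × 0.5477 ≃ 3.8341
Half-width = 1.96×3.8341 ≃ 7.5148
Lower bound: 25 − 7.5148 = 17.4852

17.49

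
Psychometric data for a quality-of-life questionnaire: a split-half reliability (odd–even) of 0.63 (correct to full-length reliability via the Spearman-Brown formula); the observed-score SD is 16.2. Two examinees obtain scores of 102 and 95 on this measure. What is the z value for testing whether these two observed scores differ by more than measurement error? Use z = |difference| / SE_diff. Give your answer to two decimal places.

0.64

Spearman-Brown: r = 2(0.63) / (1 + 0.63) = 1.260 / 1.630 ≃ 0.773
The standard error of measurement is 16.200*√(1 − 0.773) ≃ 16.200*0.476 ≃ 7.718.
SE_diff = √2 * SEM ≃ 10.915
z = |102 − 95| / 10.915 = 7 / 10.915 ≃ 0.641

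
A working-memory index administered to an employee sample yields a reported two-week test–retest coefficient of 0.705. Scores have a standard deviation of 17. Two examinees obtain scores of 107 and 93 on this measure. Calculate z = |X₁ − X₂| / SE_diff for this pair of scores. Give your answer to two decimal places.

SEM = 17.00000 × √(1 − 0.70500) = 17.00000 × √0.29500 ≈ 17.00000 × 0.54314 ≈ 9.23336
SE_diff = √2 × SEM ≈ 13.05795
z = 14 / 13.05795 ≈ 1.07214

1.07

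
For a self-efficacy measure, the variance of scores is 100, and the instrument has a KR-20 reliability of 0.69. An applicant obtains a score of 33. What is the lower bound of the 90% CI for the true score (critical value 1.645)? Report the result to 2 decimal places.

23.84

σ = 100^(1/2) = 10.0000
The standard error of measurement is 10.0000*√(1 − 0.6900) ≈ 10.0000*0.5568 ≈ 5.5678.
1.645 * SEM ≈ 9.1590
Lower limit = 33 − 9.1590 ≈ 23.8410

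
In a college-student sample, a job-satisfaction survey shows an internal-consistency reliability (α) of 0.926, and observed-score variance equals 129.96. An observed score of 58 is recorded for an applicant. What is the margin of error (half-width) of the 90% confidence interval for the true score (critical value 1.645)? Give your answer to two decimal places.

SD = √129.96 = 11.4000
The standard error of measurement is 11.4000×√(1 − 0.9260) ≈ 11.4000×0.2720 ≈ 3.1011.
Half-width = 1.645×3.1011 ≈ 5.1014

5.10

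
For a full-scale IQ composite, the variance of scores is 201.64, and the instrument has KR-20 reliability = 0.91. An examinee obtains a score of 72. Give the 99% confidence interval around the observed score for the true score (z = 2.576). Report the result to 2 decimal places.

σ = 201.64^(1/2) = 14.200
SEM = 14.200 · √(1 − 0.910) = 14.200 · √0.090 ≃ 14.200 · 0.300 ≃ 4.260
2.576 · SEM ≃ 10.974
CI = 72 ± 10.974 → [61.026, 82.974]

[61.03, 82.97]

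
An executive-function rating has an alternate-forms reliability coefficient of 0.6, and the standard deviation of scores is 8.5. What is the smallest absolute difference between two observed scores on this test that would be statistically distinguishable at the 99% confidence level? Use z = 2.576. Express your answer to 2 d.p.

19.58

SEM = 8.5000 * √(1 − 0.6000) = 8.5000 * √0.4000 ≈ 8.5000 * 0.6325 ≈ 5.3759
SE_diff = √2 * SEM ≈ 7.6026
Minimum reliable difference = 2.576 * SE_diff ≈ 2.576 * 7.6026 ≈ 19.5844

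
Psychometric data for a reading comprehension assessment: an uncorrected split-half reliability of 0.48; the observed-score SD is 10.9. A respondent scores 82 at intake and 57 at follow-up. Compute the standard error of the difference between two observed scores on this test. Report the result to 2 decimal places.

9.14

r_full = 2·0.48 / (1 + 0.48) ≈ 0.64865
SEM = 10.90000·√(1 − 0.64865) ≈ 6.46096
SE_diff = SEM · √2 ≈ 6.46096 · 1.41421 ≈ 9.13718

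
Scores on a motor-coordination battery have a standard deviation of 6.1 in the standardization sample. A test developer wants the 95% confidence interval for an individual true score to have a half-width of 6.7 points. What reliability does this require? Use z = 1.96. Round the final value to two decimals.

Required SEM = 6.7 / 1.96 ≃ 3.418
r = 1 − (3.418/6.1)² ≃ 1 − 0.314 ≃ 0.686

0.69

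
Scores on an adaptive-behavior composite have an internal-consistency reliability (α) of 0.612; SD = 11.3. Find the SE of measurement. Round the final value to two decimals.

7.04

SEM = 11.3000*√(1 − 0.6120) ≈ 7.0387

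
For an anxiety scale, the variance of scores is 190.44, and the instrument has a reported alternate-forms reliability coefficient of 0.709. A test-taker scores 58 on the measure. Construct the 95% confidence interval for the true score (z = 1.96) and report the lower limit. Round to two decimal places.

σ = 190.44^(1/2) = 13.8000
SEM = 13.8000 · √(1 − 0.7090) = 13.8000 · √0.2910 ≈ 13.8000 · 0.5394 ≈ 7.4443
Margin = 1.96 · 7.4443 ≈ 14.5909
Lower limit = 58 − 14.5909 ≈ 43.4091

43.41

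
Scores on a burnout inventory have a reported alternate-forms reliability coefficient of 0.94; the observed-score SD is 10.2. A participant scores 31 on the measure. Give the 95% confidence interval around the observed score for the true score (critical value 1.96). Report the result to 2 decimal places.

[26.10, 35.90]

SEM = 10.200·√(1 − 0.940) ≃ 2.498
Margin = 1.96 · 2.498 ≃ 4.897
Interval: (26.103, 35.897)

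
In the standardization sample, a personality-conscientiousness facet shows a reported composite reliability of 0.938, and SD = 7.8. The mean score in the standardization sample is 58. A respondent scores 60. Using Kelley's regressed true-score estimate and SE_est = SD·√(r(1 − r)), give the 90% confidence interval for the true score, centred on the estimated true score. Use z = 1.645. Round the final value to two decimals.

T̂ = 0.93800(60) + 0.06200(58) ≈ 59.87600
SE_est = 7.80000·√(0.93800·0.06200) ≈ 1.88101
CI = 59.87600 ± 1.645 · 1.88101 → [56.78173, 62.97027]

[56.78, 62.97]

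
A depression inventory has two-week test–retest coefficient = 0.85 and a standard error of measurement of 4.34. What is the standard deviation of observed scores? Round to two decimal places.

11.21

SD = SEM / √(1 − r) = 4.34 / √0.1500 ≈ 4.34 / 0.3873 ≈ 11.2058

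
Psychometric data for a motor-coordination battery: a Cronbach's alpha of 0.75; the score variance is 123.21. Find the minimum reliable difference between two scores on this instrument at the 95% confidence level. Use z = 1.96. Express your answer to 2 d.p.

σ = 123.21^(1/2) = 11.10000
SEM = 11.10000×√(1 − 0.75000) ≈ 5.55000
SE_diff = √2 × SEM ≈ 7.84889
Smallest detectable difference = 1.96×7.84889 ≈ 15.38382

15.38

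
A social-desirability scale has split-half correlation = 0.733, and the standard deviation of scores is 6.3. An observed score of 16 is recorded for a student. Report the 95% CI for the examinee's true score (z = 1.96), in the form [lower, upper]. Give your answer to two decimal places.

[11.15, 20.85]

r_full = 2·0.733 / (1 + 0.733) ≈ 0.84593
SEM = 6.30000 × √(1 − 0.84593) = 6.30000 × √0.15407 ≈ 6.30000 × 0.39252 ≈ 2.47285
1.96 × SEM ≈ 4.84678
Interval: (11.15322, 20.84678)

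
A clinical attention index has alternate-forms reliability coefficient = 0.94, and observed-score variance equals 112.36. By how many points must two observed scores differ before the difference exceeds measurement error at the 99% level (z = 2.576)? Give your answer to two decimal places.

9.46

SD = √112.36 = 10.6000
The standard error of measurement is 10.6000·√(1 − 0.9400) ≈ 10.6000·0.2449 ≈ 2.5965.
SE_diff = √2 · SEM ≈ 3.6719
Smallest detectable difference = 2.576·3.6719 ≈ 9.4589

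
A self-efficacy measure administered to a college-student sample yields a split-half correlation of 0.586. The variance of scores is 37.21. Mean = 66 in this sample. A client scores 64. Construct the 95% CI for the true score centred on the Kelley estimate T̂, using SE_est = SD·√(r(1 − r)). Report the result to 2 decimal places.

SD = √37.21 ≈ 6.10000
Spearman-Brown: r = 2(0.586) / (1 + 0.586) = 1.17200 / 1.58600 ≈ 0.73897
T̂ = r·X + (1 − r)·M = 0.73897·64 + 0.26103·66 ≈ 47.29382 + 17.22825 ≈ 64.52207
SE_est = SD · √(r(1 − r)) = 6.10000 · √0.19290 ≈ 6.10000 · 0.43920 ≈ 2.67911
95% CI: 64.52207 ± 5.25106 ≈ (59.27101, 69.77312)

[59.27, 69.77]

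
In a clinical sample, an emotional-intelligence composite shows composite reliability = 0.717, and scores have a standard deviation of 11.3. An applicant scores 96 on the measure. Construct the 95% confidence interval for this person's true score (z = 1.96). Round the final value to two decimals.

[84.22, 107.78]

SEM = 11.300 × √(1 − 0.717) = 11.300 × √0.283 ≈ 11.300 × 0.532 ≈ 6.011
Margin = 1.96 × 6.011 ≈ 11.782
Interval: (84.218, 107.782)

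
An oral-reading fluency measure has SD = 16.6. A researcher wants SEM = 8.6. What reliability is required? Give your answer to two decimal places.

Required reliability = 1 − (SEM/SD)² = 1 − 0.26840 ≃ 0.73160

0.73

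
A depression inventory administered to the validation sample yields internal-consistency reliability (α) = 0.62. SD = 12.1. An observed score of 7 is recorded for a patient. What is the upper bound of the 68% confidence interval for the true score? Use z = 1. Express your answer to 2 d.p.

SEM = 12.100 · √(1 − 0.620) = 12.100 · √0.380 ≈ 12.100 · 0.616 ≈ 7.459
Margin = 1 · 7.459 ≈ 7.459
Upper limit = 7 + 7.459 ≈ 14.459

14.46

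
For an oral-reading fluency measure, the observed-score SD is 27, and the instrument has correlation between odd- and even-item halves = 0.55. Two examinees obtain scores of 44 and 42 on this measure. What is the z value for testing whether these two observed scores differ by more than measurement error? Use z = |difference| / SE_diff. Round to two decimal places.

Full-length reliability (Spearman-Brown) = 2(0.55)/(1+0.55) ≈ 0.70968
SEM = 27.00000 * √(1 − 0.70968) = 27.00000 * √0.29032 ≈ 27.00000 * 0.53882 ≈ 14.54803
SE_diff = SEM * √2 ≈ 14.54803 * 1.41421 ≈ 20.57402
z = 2 / 20.57402 ≈ 0.09721

0.10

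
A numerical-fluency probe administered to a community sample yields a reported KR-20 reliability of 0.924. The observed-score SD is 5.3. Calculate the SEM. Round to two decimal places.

1.46

SEM = 5.300*√(1 − 0.924) ≈ 1.461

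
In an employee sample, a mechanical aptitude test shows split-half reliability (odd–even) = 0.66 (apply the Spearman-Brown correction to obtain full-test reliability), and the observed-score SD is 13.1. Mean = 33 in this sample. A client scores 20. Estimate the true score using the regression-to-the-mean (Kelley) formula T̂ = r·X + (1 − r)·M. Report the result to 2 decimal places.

22.66

Spearman-Brown: r = 2(0.66) / (1 + 0.66) = 1.320 / 1.660 ≈ 0.795
Estimated true score = 0.795·20 + (1 − 0.795)·33 ≈ 22.663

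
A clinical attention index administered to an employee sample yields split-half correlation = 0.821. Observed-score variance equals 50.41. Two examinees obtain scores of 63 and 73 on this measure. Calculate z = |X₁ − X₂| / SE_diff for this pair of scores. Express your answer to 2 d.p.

3.18

SD = √50.41 = 7.100
Spearman-Brown: r = 2(0.821) / (1 + 0.821) = 1.642 / 1.821 ≈ 0.902
SEM = 7.100 × √(1 − 0.902) = 7.100 × √0.098 ≈ 7.100 × 0.314 ≈ 2.226
Standard error of the difference = 2.226·√2 ≈ 3.148
z = 10 / 3.148 ≈ 3.177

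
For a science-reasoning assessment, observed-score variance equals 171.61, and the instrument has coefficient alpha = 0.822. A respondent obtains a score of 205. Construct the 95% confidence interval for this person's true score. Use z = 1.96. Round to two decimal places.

SD = √171.61 = 13.1000
SEM = 13.1000 × √(1 − 0.8220) = 13.1000 × √0.1780 ≈ 13.1000 × 0.4219 ≈ 5.5269
Half-width = 1.96×5.5269 ≈ 10.8327
95% CI: 205 ± 10.8327 = [194.1673, 215.8327]

[194.17, 215.83]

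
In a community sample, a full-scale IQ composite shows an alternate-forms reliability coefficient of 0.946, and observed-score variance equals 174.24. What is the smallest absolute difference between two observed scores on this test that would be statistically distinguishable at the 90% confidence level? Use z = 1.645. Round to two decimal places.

SD = √174.24 = 13.20000
SEM = 13.20000 · √(1 − 0.94600) = 13.20000 · √0.05400 ≈ 13.20000 · 0.23238 ≈ 3.06740
Standard error of the difference = 3.06740·√2 ≈ 4.33796
Smallest detectable difference = 1.645·4.33796 ≈ 7.13595

7.14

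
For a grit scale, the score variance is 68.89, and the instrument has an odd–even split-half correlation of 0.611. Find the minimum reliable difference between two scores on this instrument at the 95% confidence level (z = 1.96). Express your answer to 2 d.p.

11.31

SD = √68.89 ≈ 8.3000
Spearman-Brown: r = 2(0.611) / (1 + 0.611) = 1.2220 / 1.6110 ≈ 0.7585
SEM = 8.3000 * √(1 − 0.7585) = 8.3000 * √0.2415 ≈ 8.3000 * 0.4914 ≈ 4.0785
Standard error of the difference = 4.0785·√2 ≈ 5.7679
Smallest detectable difference = 1.96*5.7679 ≈ 11.3051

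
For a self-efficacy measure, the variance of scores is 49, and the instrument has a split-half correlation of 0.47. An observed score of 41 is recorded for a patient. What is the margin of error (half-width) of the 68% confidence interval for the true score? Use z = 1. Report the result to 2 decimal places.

SD = √49 = 7.00000
Full-length reliability (Spearman-Brown) = 2(0.47)/(1+0.47) ≈ 0.63946
SEM = 7.00000 * √(1 − 0.63946) = 7.00000 * √0.36054 ≈ 7.00000 * 0.60045 ≈ 4.20317
1 * SEM ≈ 4.20317

4.20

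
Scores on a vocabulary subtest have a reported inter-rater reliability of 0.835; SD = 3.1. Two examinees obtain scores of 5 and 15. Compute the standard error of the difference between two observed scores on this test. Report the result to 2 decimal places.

1.78

SEM = 3.100*√(1 − 0.835) ≈ 1.259
SE_diff = SEM * √2 ≈ 1.259 * 1.414 ≈ 1.781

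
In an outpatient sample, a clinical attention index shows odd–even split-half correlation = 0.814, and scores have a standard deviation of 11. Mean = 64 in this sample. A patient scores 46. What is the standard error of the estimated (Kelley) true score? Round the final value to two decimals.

Full-length reliability (Spearman-Brown) = 2(0.814)/(1+0.814) ≈ 0.897
SE_est = 11.000·√(0.897·0.103) ≈ 3.337

3.34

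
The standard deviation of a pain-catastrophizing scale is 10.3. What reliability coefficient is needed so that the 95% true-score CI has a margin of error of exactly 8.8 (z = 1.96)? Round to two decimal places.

0.81

Required SEM = 8.8 / 1.96 ≈ 4.4898
r = 1 − (SEM / SD)² = 1 − (4.4898 / 10.3)² ≈ 1 − 0.1900 ≈ 0.8100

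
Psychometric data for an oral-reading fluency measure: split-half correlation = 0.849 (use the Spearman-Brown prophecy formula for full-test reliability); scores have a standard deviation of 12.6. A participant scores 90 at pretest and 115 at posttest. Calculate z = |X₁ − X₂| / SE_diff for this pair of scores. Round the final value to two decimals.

4.91

Full-length reliability (Spearman-Brown) = 2(0.849)/(1+0.849) ≈ 0.9183
The standard error of measurement is 12.6000*√(1 − 0.9183) ≈ 12.6000*0.2858 ≈ 3.6007.
SE_diff = SEM * √2 ≈ 3.6007 * 1.4142 ≈ 5.0922
z = 25 / 5.0922 ≈ 4.9095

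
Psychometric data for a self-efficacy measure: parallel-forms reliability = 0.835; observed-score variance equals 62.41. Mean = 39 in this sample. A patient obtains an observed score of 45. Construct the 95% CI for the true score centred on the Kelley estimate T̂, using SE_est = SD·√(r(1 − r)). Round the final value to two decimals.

[38.26, 49.76]

SD = √62.41 ≈ 7.9000
T̂ = 0.8350(45) + 0.1650(39) ≈ 44.0100
SE_est = SD * √(r(1 − r)) = 7.9000 * √0.1378 ≈ 7.9000 * 0.3712 ≈ 2.9323
CI = 44.0100 ± 1.96 * 2.9323 → [38.2626, 49.7574]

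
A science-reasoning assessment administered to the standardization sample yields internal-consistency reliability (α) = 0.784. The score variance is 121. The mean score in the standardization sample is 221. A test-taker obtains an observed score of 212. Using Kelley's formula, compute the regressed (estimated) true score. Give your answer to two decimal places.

T̂ = 0.784(212) + 0.216(221) ≃ 213.944

213.94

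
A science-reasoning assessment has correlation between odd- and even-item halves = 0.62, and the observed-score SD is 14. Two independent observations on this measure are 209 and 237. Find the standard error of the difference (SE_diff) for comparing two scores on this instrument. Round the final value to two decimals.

Full-length reliability (Spearman-Brown) = 2(0.62)/(1+0.62) ≃ 0.765
SEM = 14.000*√(1 − 0.765) ≃ 6.781
Standard error of the difference = 6.781·√2 ≃ 9.589

9.59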